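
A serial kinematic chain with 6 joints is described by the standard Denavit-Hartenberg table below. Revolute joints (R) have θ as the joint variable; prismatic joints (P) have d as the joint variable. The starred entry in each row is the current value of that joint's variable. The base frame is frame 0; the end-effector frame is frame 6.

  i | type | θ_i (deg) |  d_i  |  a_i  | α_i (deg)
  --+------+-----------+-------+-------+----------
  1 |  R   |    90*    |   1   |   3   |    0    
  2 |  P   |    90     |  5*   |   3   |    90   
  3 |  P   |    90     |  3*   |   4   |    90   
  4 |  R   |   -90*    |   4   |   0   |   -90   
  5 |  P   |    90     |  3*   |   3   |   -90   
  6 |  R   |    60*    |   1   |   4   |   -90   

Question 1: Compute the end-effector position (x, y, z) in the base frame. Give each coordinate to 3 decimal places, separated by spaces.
after link 1: o_1 = (0.0000, 3.0000, 1.0000)
after link 2: o_2 = (-3.0000, 3.0000, 6.0000)
after link 3: o_3 = (-3.0000, 6.0000, 10.0000)
after link 4: o_4 = (-7.0000, 6.0000, 10.0000)
after link 5: o_5 = (-4.0000, 6.0000, 13.0000)
after link 6: o_6 = (-2.0000, 7.0000, 9.5359)

-2.000 7.000 9.536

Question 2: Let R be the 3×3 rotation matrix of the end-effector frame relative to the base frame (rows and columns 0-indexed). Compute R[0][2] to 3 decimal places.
-0.866

End-effector z-axis (col 2 of R) = (-0.8660,0.0000,-0.5000)
R[0][2] = -0.8660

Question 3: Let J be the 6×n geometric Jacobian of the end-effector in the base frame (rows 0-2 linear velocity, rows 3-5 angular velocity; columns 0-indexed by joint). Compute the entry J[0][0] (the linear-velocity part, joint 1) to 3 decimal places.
axis z_0 = ẑ; lever o_n−o_0 = (-2.0000,7.0000,9.5359)
cross product → J_v[:, 0] = (-7.0000,-2.0000,0.0000)
J_ω[:, 0] = z_0
entry J[0][0] = -7.0000

-7.000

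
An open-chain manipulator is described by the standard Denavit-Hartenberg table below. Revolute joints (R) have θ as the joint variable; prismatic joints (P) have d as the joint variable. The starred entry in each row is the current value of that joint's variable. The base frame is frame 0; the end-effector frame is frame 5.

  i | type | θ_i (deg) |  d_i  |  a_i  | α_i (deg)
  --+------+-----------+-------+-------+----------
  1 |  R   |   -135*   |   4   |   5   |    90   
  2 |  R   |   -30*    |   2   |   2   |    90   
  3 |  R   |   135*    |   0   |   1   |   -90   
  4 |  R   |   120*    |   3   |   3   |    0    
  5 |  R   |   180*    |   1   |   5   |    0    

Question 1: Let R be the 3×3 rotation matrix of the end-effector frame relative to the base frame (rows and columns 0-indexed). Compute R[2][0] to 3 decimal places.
-0.573

End-effector x-axis (col 0 of R) = (0.2727,0.7727,-0.5732)
R[2][0] = -0.5732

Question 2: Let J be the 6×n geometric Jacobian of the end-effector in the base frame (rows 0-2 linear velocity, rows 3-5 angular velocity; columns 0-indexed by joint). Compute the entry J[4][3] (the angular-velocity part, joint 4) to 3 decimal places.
axis z_3 = (0.9330,-0.0670,0.3536); lever o_n−o_3 = (4.2774,1.2774,0.2678)
cross product → J_v[:, 3] = (-0.4696,1.2625,1.4784)
J_ω[:, 3] = z_3
entry J[4][3] = -0.0670

-0.067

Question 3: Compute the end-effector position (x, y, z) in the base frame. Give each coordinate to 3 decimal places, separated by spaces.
-1.964 -1.136 3.621

after link 1: o_1 = (-3.5355, -3.5355, 4.0000)
after link 2: o_2 = (-6.1745, -3.3461, 3.0000)
after link 3: o_3 = (-6.2415, -2.4131, 3.3536)
after link 4: o_4 = (-4.2605, -4.9321, 6.1339)
after link 5: o_5 = (-1.9640, -1.1356, 3.6213)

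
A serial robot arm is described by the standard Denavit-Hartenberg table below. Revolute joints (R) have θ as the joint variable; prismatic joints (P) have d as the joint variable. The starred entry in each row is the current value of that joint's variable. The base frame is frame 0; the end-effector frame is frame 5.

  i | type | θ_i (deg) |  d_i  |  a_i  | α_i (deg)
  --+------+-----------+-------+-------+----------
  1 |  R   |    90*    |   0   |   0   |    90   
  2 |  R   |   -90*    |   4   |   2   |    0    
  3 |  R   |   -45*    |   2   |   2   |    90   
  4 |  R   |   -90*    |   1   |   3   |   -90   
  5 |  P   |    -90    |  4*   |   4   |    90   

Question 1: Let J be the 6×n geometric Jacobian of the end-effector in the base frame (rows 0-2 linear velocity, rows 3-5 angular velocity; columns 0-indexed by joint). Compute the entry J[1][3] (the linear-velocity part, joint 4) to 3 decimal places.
-2.121

axis z_3 = (-0.0000,-0.7071,0.7071); lever o_n−o_3 = (-3.0000,-6.3640,0.7071)
cross product → J_v[:, 3] = (4.0000,-2.1213,-2.1213)
J_ω[:, 3] = z_3
entry J[1][3] = -2.1213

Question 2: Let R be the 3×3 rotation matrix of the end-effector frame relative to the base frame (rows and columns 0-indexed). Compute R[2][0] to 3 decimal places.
End-effector x-axis (col 0 of R) = (-0.0000,-0.7071,0.7071)
R[2][0] = 0.7071

0.707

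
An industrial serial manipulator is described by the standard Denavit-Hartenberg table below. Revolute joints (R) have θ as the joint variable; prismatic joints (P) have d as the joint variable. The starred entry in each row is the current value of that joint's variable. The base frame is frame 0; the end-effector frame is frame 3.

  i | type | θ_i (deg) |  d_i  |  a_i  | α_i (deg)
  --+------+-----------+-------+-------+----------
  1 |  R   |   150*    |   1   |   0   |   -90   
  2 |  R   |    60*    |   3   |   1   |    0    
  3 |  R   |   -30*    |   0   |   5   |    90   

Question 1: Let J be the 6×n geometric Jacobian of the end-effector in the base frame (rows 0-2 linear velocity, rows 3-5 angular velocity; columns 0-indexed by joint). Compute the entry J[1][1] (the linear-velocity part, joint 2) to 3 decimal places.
axis z_1 = (-0.5000,-0.8660,0.0000); lever o_n−o_1 = (-5.6830,-0.1830,-3.3660)
cross product → J_v[:, 1] = (2.9151,-1.6830,-4.8301)
J_ω[:, 1] = z_1
entry J[1][1] = -1.6830

-1.683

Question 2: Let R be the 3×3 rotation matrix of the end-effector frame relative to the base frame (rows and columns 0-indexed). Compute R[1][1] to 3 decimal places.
-0.866

End-effector y-axis (col 1 of R) = (-0.5000,-0.8660,0.0000)
R[1][1] = -0.8660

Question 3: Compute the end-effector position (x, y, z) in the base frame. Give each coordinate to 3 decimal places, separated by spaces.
after link 1: o_1 = (0.0000, 0.0000, 1.0000)
after link 2: o_2 = (-1.9330, -2.3481, 0.1340)
after link 3: o_3 = (-5.6830, -0.1830, -2.3660)

-5.683 -0.183 -2.366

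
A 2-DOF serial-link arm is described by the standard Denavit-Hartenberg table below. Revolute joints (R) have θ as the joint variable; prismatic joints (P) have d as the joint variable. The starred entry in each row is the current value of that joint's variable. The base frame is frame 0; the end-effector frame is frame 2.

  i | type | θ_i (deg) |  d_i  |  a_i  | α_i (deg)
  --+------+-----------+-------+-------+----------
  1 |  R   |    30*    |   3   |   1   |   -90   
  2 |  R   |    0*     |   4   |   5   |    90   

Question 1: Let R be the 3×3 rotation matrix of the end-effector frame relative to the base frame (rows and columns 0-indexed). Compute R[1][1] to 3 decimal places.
0.866

End-effector y-axis (col 1 of R) = (-0.5000,0.8660,0.0000)
R[1][1] = 0.8660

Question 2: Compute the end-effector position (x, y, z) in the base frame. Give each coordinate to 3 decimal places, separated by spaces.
after link 1: o_1 = (0.8660, 0.5000, 3.0000)
after link 2: o_2 = (3.1962, 6.4641, 3.0000)

3.196 6.464 3.000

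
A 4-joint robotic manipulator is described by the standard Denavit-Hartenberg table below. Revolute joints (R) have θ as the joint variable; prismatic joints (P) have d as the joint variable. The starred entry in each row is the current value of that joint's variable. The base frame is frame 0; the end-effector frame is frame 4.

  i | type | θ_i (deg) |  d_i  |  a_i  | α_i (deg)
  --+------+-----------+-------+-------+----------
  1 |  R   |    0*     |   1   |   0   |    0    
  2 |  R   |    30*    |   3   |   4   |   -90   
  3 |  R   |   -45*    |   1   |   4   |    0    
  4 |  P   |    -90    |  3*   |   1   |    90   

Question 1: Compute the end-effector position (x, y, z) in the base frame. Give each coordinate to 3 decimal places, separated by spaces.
3.301 6.525 7.536

after link 1: o_1 = (0.0000, 0.0000, 1.0000)
after link 2: o_2 = (3.4641, 2.0000, 4.0000)
after link 3: o_3 = (5.4136, 4.2802, 6.8284)
after link 4: o_4 = (3.3012, 6.5248, 7.5355)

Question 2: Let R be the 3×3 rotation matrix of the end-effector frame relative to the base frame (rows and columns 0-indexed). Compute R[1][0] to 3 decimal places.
End-effector x-axis (col 0 of R) = (-0.6124,-0.3536,0.7071)
R[1][0] = -0.3536

-0.354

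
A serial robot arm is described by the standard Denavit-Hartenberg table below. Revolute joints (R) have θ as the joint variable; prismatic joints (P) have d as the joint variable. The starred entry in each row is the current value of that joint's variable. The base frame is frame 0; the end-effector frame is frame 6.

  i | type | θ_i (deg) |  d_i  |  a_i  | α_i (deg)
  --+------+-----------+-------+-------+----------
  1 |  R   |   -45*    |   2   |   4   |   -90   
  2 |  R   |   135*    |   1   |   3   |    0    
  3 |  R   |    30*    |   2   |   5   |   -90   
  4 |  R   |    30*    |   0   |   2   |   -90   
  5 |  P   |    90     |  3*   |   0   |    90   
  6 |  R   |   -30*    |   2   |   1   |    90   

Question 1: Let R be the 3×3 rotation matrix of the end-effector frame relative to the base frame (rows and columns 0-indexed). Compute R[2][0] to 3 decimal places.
-0.901

End-effector x-axis (col 0 of R) = (0.2939,0.3184,-0.9012)
R[2][0] = -0.9012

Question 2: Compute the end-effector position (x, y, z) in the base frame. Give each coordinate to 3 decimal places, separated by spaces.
after link 1: o_1 = (2.8284, -2.8284, 2.0000)
after link 2: o_2 = (2.0355, -0.6213, -0.1213)
after link 3: o_3 = (0.0347, 4.2080, -1.4154)
after link 4: o_4 = (-1.8554, 4.6839, -1.8637)
after link 5: o_5 = (-2.6680, 1.8222, -1.4755)
after link 6: o_6 = (-4.2642, 2.6166, -2.8250)

-4.264 2.617 -2.825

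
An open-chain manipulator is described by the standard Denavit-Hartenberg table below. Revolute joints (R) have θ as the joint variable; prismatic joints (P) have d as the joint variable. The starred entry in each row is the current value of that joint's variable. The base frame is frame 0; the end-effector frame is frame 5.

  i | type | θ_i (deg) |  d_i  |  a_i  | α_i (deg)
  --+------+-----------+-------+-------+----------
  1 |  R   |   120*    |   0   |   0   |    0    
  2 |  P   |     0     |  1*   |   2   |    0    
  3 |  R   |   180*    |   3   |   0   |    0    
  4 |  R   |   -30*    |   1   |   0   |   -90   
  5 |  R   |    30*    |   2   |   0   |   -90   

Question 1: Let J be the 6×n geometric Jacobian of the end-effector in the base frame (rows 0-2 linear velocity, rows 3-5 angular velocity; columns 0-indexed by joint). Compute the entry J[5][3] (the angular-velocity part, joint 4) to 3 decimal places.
axis z_3 = (0.0000,0.0000,1.0000); lever o_n−o_3 = (2.0000,-0.0000,1.0000)
cross product → J_v[:, 3] = (0.0000,2.0000,-0.0000)
J_ω[:, 3] = z_3
entry J[5][3] = 1.0000

1.000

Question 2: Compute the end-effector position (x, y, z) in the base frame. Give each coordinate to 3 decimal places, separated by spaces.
after link 1: o_1 = (0.0000, 0.0000, 0.0000)
after link 2: o_2 = (-1.0000, 1.7321, 1.0000)
after link 3: o_3 = (-1.0000, 1.7321, 4.0000)
after link 4: o_4 = (-1.0000, 1.7321, 5.0000)
after link 5: o_5 = (1.0000, 1.7321, 5.0000)

1.000 1.732 5.000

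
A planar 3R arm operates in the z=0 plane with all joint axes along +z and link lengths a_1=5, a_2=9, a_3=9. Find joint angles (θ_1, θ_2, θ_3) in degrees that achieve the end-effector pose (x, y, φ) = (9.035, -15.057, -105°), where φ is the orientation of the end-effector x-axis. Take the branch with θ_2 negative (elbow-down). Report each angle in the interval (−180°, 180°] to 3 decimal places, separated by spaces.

wrist centre = target − a_3·(cos φ, sin φ) = (11.3644, -6.3637)
cos θ_2 = (169.6452−5²−9²)/(2·5·9) = 0.7072; θ_2 = -44.9950° (elbow-down)
β = atan2(-6.3637,11.3644) = -29.2474°; ψ = atan2(-6.3634,11.3645) = -29.2460°
θ_1 = β − ψ = -0.0013°
θ_3 = φ − θ_1 − θ_2 = -60.0037° (wrapped to (-180°,180°])

-0.001 -44.995 -60.004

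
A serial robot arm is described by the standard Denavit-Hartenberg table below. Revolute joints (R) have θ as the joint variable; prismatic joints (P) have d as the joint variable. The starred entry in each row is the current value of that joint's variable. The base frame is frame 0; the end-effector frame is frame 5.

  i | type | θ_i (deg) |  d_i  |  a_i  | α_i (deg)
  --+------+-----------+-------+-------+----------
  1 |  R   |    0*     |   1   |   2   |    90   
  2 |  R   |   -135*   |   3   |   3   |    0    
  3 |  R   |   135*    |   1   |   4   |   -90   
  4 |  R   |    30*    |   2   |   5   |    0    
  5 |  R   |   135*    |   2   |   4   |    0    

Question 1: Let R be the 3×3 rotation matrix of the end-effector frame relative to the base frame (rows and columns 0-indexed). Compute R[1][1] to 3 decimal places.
-0.966

End-effector y-axis (col 1 of R) = (-0.2588,-0.9659,0.0000)
R[1][1] = -0.9659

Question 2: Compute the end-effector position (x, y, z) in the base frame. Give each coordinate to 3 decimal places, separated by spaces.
after link 1: o_1 = (2.0000, 0.0000, 1.0000)
after link 2: o_2 = (-0.1213, -3.0000, -1.1213)
after link 3: o_3 = (3.8787, -4.0000, -1.1213)
after link 4: o_4 = (8.2088, -1.5000, 0.8787)
after link 5: o_5 = (4.3451, -0.4647, 2.8787)

4.345 -0.465 2.879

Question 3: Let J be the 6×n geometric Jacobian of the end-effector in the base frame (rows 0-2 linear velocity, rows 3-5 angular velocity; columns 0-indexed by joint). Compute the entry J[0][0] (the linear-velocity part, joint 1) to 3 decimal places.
axis z_0 = ẑ; lever o_n−o_0 = (4.3451,-0.4647,2.8787)
cross product → J_v[:, 0] = (0.4647,4.3451,-0.0000)
J_ω[:, 0] = z_0
entry J[0][0] = 0.4647

0.465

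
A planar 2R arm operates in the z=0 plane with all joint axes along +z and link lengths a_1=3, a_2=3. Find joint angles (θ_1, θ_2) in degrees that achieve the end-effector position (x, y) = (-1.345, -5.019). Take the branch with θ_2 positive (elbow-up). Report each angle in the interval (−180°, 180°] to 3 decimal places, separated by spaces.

-135.003 60.002

cos θ_2 = (26.9994−3²−3²)/(2·3·3) = 0.5000; θ_2 = 60.0023° (elbow-up)
β = atan2(-5.0190,-1.3450) = -105.0017°; ψ = atan2(2.5981,4.4999) = 30.0011°
θ_1 = β − ψ = -135.0029°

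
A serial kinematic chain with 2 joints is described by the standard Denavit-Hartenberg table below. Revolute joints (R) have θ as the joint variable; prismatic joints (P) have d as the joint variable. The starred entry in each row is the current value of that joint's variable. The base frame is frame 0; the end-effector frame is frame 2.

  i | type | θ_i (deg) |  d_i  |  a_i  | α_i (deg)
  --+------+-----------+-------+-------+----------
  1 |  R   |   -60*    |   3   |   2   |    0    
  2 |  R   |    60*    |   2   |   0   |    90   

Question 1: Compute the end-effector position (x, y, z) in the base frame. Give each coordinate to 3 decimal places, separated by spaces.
1.000 -1.732 5.000

after link 1: o_1 = (1.0000, -1.7321, 3.0000)
after link 2: o_2 = (1.0000, -1.7321, 5.0000)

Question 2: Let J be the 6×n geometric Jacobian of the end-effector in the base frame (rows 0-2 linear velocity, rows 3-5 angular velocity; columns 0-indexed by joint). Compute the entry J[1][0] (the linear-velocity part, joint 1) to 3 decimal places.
1.000

axis z_0 = ẑ; lever o_n−o_0 = (1.0000,-1.7321,5.0000)
cross product → J_v[:, 0] = (1.7321,1.0000,-0.0000)
J_ω[:, 0] = z_0
entry J[1][0] = 1.0000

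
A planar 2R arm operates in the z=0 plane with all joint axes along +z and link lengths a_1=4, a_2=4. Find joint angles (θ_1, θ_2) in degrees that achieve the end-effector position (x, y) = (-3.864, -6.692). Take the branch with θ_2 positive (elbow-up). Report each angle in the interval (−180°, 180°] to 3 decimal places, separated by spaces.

-135.001 29.998

cos θ_2 = (59.7134−4²−4²)/(2·4·4) = 0.8660; θ_2 = 29.9980° (elbow-up)
β = atan2(-6.6920,-3.8640) = -120.0024°; ψ = atan2(1.9999,7.4642) = 14.9990°
θ_1 = β − ψ = -135.0014°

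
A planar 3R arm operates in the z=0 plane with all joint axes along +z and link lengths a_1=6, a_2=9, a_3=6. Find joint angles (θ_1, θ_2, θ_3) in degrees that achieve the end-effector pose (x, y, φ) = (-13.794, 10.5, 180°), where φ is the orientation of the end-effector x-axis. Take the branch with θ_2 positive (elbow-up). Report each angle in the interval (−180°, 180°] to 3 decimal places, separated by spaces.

wrist centre = target − a_3·(cos φ, sin φ) = (-7.7940, 10.5000)
cos θ_2 = (170.9964−6²−9²)/(2·6·9) = 0.5000; θ_2 = 60.0022° (elbow-up)
β = atan2(10.5000,-7.7940) = 126.5860°; ψ = atan2(7.7944,10.4997) = 36.5882°
θ_1 = β − ψ = 89.9978°
θ_3 = φ − θ_1 − θ_2 = 30.0000° (wrapped to (-180°,180°])

89.998 60.002 30.000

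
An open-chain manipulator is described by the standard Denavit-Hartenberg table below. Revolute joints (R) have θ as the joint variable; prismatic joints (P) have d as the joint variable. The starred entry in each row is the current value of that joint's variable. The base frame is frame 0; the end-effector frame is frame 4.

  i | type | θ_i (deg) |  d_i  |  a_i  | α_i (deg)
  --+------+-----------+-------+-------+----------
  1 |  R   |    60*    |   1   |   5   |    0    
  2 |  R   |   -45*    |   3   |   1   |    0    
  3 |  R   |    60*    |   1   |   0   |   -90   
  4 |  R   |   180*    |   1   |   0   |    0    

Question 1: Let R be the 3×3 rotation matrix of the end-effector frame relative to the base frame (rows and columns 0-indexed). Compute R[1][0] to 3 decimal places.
-0.966

End-effector x-axis (col 0 of R) = (-0.2588,-0.9659,-0.0000)
R[1][0] = -0.9659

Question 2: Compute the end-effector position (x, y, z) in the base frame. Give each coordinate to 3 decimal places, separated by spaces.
after link 1: o_1 = (2.5000, 4.3301, 1.0000)
after link 2: o_2 = (3.4659, 4.5889, 4.0000)
after link 3: o_3 = (3.4659, 4.5889, 5.0000)
after link 4: o_4 = (2.5000, 4.8478, 5.0000)

2.500 4.848 5.000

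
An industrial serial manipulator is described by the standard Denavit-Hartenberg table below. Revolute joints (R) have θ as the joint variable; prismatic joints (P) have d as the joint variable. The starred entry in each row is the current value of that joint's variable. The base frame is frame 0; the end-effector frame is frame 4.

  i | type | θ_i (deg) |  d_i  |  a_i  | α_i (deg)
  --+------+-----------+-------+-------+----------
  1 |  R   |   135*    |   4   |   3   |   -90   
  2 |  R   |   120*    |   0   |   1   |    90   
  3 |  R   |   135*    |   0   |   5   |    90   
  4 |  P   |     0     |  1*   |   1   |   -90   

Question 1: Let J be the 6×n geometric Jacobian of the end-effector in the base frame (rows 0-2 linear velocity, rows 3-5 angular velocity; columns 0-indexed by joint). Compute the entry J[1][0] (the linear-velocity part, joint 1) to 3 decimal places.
-6.518

axis z_0 = ẑ; lever o_n−o_0 = (-6.5178,-0.4822,6.1958)
cross product → J_v[:, 0] = (0.4822,-6.5178,0.0000)
J_ω[:, 0] = z_0
entry J[1][0] = -6.5178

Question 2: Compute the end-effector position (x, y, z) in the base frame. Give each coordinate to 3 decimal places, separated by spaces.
-6.518 -0.482 6.196

after link 1: o_1 = (-2.1213, 2.1213, 4.0000)
after link 2: o_2 = (-1.7678, 1.7678, 3.1340)
after link 3: o_3 = (-5.5178, 0.5178, 6.1958)
after link 4: o_4 = (-6.5178, -0.4822, 6.1958)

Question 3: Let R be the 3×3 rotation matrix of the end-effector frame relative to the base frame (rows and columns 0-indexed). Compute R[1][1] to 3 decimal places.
End-effector y-axis (col 1 of R) = (0.2500,0.7500,0.6124)
R[1][1] = 0.7500

0.750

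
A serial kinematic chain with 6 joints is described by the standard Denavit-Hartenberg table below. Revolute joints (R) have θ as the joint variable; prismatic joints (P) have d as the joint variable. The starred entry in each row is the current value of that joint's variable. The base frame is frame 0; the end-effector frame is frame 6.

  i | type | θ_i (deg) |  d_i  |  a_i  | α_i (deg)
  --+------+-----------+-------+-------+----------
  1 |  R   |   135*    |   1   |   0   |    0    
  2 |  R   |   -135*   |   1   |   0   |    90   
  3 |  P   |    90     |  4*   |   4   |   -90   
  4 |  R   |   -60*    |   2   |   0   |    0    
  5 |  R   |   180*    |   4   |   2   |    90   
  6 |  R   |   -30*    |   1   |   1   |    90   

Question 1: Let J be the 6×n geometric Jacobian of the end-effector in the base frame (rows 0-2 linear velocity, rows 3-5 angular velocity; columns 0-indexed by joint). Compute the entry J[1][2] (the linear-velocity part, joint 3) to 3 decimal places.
prismatic axis z_2 = (0.0000,-1.0000,0.0000)
J_v[:, 2] = z_2; J_ω[:, 2] = (0,0,0)
entry J[1][2] = -1.0000

-1.000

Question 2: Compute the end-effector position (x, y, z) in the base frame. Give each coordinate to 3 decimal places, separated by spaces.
after link 1: o_1 = (0.0000, 0.0000, 1.0000)
after link 2: o_2 = (0.0000, 0.0000, 2.0000)
after link 3: o_3 = (0.0000, -4.0000, 6.0000)
after link 4: o_4 = (-2.0000, -4.0000, 6.0000)
after link 5: o_5 = (-6.0000, -2.2679, 5.0000)
after link 6: o_6 = (-5.5000, -1.0179, 5.4330)

-5.500 -1.018 5.433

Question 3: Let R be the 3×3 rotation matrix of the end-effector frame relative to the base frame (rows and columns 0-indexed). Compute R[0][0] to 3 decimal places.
0.500

End-effector x-axis (col 0 of R) = (0.5000,0.7500,-0.4330)
R[0][0] = 0.5000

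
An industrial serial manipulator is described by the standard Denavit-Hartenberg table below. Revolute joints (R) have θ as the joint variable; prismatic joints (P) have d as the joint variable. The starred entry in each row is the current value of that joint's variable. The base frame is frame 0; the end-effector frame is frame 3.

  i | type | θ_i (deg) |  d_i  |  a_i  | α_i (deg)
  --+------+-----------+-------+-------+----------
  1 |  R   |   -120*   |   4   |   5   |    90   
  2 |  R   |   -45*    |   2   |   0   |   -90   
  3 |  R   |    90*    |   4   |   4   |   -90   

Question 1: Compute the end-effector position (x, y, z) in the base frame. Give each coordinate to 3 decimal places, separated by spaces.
-2.182 -7.780 6.828

after link 1: o_1 = (-2.5000, -4.3301, 4.0000)
after link 2: o_2 = (-4.2321, -3.3301, 4.0000)
after link 3: o_3 = (-2.1822, -7.7796, 6.8284)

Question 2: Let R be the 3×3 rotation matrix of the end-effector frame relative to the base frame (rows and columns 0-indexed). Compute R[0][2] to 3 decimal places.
0.354

End-effector z-axis (col 2 of R) = (0.3536,0.6124,0.7071)
R[0][2] = 0.3536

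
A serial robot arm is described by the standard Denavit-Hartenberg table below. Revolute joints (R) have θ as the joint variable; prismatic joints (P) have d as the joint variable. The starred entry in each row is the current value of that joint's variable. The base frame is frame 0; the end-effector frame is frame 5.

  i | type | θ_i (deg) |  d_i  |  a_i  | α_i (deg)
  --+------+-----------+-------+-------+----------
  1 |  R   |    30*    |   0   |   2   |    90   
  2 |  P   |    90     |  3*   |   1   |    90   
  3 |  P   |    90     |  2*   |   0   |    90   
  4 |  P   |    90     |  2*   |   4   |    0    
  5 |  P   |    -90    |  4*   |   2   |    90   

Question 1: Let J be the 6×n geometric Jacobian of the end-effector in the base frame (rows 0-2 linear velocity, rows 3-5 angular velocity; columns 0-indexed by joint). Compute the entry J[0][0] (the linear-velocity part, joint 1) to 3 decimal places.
axis z_0 = ẑ; lever o_n−o_0 = (9.4282,-0.3301,7.0000)
cross product → J_v[:, 0] = (0.3301,9.4282,-0.0000)
J_ω[:, 0] = z_0
entry J[0][0] = 0.3301

0.330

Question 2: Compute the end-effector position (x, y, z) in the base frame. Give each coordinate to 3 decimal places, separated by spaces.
9.428 -0.330 7.000

after link 1: o_1 = (1.7321, 1.0000, 0.0000)
after link 2: o_2 = (3.2321, -1.5981, 1.0000)
after link 3: o_3 = (4.9641, -0.5981, 1.0000)
after link 4: o_4 = (8.4282, 1.4019, 3.0000)
after link 5: o_5 = (9.4282, -0.3301, 7.0000)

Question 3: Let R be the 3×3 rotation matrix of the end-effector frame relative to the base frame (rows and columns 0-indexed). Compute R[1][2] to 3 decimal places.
-0.500

End-effector z-axis (col 2 of R) = (-0.8660,-0.5000,0.0000)
R[1][2] = -0.5000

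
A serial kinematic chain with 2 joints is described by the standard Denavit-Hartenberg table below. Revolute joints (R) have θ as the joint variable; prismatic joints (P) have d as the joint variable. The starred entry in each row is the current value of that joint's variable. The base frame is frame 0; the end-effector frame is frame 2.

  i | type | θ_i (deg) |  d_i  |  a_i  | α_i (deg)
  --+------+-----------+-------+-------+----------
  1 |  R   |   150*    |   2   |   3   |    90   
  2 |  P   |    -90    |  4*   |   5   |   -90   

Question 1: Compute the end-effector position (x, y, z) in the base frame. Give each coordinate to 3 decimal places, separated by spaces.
after link 1: o_1 = (-2.5981, 1.5000, 2.0000)
after link 2: o_2 = (-0.5981, 4.9641, -3.0000)

-0.598 4.964 -3.000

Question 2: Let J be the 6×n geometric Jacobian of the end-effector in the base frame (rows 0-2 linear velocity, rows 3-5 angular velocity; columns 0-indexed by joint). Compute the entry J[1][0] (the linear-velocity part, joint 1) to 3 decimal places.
axis z_0 = ẑ; lever o_n−o_0 = (-0.5981,4.9641,-3.0000)
cross product → J_v[:, 0] = (-4.9641,-0.5981,0.0000)
J_ω[:, 0] = z_0
entry J[1][0] = -0.5981

-0.598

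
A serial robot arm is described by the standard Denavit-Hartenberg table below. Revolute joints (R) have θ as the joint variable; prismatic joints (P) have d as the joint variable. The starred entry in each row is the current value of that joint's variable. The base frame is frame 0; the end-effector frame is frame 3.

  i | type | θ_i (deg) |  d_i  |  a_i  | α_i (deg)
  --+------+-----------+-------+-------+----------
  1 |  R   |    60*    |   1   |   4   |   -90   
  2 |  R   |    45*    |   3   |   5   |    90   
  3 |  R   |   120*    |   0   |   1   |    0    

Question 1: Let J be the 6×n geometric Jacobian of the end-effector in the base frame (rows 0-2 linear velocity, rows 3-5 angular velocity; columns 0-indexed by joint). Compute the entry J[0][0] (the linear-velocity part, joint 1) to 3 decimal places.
axis z_0 = ẑ; lever o_n−o_0 = (0.2429,8.1528,-2.1820)
cross product → J_v[:, 0] = (-8.1528,0.2429,0.0000)
J_ω[:, 0] = z_0
entry J[0][0] = -8.1528

-8.153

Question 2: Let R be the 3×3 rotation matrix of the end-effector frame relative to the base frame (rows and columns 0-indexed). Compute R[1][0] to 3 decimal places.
0.127

End-effector x-axis (col 0 of R) = (-0.9268,0.1268,0.3536)
R[1][0] = 0.1268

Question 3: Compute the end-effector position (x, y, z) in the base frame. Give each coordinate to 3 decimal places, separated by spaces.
0.243 8.153 -2.182

after link 1: o_1 = (2.0000, 3.4641, 1.0000)
after link 2: o_2 = (1.1697, 8.0260, -2.5355)
after link 3: o_3 = (0.2429, 8.1528, -2.1820)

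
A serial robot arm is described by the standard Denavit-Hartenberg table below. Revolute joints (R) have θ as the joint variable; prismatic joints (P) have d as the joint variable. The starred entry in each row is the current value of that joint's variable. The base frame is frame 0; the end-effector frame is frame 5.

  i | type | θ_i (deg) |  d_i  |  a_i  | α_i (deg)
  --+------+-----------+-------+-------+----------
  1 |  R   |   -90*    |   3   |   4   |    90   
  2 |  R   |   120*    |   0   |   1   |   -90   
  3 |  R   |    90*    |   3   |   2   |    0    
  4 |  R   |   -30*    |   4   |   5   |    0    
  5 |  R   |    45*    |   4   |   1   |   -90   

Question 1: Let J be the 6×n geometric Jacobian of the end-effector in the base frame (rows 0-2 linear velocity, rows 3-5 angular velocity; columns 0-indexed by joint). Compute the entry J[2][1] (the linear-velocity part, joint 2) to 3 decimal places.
-11.147

axis z_1 = (-1.0000,-0.0000,0.0000); lever o_n−o_1 = (7.2961,11.1469,-2.6931)
cross product → J_v[:, 1] = (-0.0000,-2.6931,-11.1469)
J_ω[:, 1] = z_1
entry J[2][1] = -11.1469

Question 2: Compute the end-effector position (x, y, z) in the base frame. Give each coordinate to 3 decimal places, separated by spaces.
7.296 7.147 0.307

after link 1: o_1 = (0.0000, -4.0000, 3.0000)
after link 2: o_2 = (0.0000, -3.5000, 3.8660)
after link 3: o_3 = (2.0000, -0.9019, 2.3660)
after link 4: o_4 = (6.3301, 3.8122, 2.5311)
after link 5: o_5 = (7.2961, 7.1469, 0.3069)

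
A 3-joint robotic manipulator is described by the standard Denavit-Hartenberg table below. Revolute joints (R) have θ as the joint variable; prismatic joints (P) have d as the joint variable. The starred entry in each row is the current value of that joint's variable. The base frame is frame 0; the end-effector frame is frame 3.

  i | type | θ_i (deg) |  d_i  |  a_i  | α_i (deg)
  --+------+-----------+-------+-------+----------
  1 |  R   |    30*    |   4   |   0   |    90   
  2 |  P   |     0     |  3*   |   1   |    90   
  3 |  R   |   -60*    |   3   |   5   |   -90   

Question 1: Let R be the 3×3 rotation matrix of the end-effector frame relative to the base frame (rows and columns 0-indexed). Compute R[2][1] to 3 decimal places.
1.000

End-effector y-axis (col 1 of R) = (0.0000,0.0000,1.0000)
R[2][1] = 1.0000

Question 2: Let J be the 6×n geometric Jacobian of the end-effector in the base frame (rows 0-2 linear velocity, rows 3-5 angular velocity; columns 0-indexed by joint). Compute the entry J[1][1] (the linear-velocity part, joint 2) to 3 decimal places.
prismatic axis z_1 = (0.5000,-0.8660,0.0000)
J_v[:, 1] = z_1; J_ω[:, 1] = (0,0,0)
entry J[1][1] = -0.8660

-0.866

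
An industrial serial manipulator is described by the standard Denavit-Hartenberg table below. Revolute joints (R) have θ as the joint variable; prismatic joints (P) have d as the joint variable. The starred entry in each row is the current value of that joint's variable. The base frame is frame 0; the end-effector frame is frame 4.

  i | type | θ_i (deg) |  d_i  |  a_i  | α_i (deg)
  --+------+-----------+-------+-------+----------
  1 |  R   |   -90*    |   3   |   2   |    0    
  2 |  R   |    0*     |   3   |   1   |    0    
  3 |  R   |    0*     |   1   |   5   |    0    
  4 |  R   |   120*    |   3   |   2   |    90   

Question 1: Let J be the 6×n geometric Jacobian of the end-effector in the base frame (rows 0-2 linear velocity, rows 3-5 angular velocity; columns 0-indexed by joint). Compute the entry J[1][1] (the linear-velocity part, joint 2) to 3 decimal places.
axis z_1 = (0.0000,0.0000,1.0000); lever o_n−o_1 = (1.7321,-5.0000,7.0000)
cross product → J_v[:, 1] = (5.0000,1.7321,-0.0000)
J_ω[:, 1] = z_1
entry J[1][1] = 1.7321

1.732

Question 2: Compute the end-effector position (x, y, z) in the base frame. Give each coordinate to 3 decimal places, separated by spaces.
after link 1: o_1 = (0.0000, -2.0000, 3.0000)
after link 2: o_2 = (0.0000, -3.0000, 6.0000)
after link 3: o_3 = (0.0000, -8.0000, 7.0000)
after link 4: o_4 = (1.7321, -7.0000, 10.0000)

1.732 -7.000 10.000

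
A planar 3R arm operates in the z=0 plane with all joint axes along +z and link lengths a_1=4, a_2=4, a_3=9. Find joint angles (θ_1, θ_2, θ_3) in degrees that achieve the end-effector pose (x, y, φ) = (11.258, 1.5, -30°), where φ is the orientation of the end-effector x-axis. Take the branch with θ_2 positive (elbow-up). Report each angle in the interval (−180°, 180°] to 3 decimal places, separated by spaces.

wrist centre = target − a_3·(cos φ, sin φ) = (3.4638, 6.0000)
cos θ_2 = (47.9977−4²−4²)/(2·4·4) = 0.4999; θ_2 = 60.0047° (elbow-up)
β = atan2(6.0000,3.4638) = 60.0024°; ψ = atan2(3.4643,5.9997) = 30.0024°
θ_1 = β − ψ = 30.0000°
θ_3 = φ − θ_1 − θ_2 = -120.0047° (wrapped to (-180°,180°])

30.000 60.005 -120.005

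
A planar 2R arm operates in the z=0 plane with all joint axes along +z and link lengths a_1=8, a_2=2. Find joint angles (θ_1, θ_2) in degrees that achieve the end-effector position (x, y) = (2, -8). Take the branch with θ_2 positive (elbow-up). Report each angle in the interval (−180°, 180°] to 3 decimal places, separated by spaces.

-90.000 90.000

cos θ_2 = (68.0000−8²−2²)/(2·8·2) = 0.0000; θ_2 = 90.0000° (elbow-up)
β = atan2(-8.0000,2.0000) = -75.9638°; ψ = atan2(2.0000,8.0000) = 14.0362°
θ_1 = β − ψ = -90.0000°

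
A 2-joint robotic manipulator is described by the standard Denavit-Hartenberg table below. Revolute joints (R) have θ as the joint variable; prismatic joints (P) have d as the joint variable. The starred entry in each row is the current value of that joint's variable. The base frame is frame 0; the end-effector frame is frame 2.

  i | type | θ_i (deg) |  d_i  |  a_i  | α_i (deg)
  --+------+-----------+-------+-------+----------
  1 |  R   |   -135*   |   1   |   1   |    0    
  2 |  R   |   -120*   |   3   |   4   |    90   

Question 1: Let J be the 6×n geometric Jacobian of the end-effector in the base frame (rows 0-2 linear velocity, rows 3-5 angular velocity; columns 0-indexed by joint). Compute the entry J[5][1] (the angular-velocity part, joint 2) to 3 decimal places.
axis z_1 = (0.0000,0.0000,1.0000); lever o_n−o_1 = (-1.0353,3.8637,3.0000)
cross product → J_v[:, 1] = (-3.8637,-1.0353,0.0000)
J_ω[:, 1] = z_1
entry J[5][1] = 1.0000

1.000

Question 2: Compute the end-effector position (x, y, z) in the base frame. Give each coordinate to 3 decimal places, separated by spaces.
-1.742 3.157 4.000

after link 1: o_1 = (-0.7071, -0.7071, 1.0000)
after link 2: o_2 = (-1.7424, 3.1566, 4.0000)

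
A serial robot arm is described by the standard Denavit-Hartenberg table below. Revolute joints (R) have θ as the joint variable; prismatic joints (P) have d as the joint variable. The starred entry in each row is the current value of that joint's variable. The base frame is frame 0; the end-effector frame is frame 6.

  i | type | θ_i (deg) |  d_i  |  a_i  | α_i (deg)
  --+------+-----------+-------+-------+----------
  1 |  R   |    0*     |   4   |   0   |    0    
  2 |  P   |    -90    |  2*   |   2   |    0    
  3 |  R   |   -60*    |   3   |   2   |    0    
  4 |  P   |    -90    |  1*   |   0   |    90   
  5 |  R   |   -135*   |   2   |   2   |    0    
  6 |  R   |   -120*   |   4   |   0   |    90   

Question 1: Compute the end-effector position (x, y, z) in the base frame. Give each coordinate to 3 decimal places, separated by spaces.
after link 1: o_1 = (0.0000, 0.0000, 4.0000)
after link 2: o_2 = (0.0000, -2.0000, 6.0000)
after link 3: o_3 = (-1.7321, -3.0000, 9.0000)
after link 4: o_4 = (-1.7321, -3.0000, 10.0000)
after link 5: o_5 = (0.7071, -3.2247, 8.5858)
after link 6: o_6 = (4.1712, -1.2247, 8.5858)

4.171 -1.225 8.586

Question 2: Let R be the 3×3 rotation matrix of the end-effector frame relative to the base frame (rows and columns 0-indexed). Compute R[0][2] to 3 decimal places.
End-effector z-axis (col 2 of R) = (-0.4830,0.8365,0.2588)
R[0][2] = -0.4830

-0.483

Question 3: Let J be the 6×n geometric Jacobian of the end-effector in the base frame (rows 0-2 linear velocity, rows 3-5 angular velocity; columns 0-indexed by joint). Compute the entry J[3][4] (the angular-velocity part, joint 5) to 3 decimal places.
axis z_4 = (0.8660,0.5000,0.0000); lever o_n−o_4 = (5.9033,1.7753,-1.4142)
cross product → J_v[:, 4] = (-0.7071,1.2247,-1.4142)
J_ω[:, 4] = z_4
entry J[3][4] = 0.8660

0.866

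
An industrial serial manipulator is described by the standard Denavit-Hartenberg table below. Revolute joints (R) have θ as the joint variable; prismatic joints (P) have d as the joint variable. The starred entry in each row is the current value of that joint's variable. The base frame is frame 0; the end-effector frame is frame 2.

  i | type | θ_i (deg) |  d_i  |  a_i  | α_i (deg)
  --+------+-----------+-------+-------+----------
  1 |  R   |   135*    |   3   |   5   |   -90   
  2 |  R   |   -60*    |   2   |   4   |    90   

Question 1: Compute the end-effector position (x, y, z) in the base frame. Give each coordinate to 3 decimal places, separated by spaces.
after link 1: o_1 = (-3.5355, 3.5355, 3.0000)
after link 2: o_2 = (-6.3640, 3.5355, 6.4641)

-6.364 3.536 6.464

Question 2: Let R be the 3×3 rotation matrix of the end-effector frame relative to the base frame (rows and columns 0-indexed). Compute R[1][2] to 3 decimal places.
End-effector z-axis (col 2 of R) = (0.6124,-0.6124,0.5000)
R[1][2] = -0.6124

-0.612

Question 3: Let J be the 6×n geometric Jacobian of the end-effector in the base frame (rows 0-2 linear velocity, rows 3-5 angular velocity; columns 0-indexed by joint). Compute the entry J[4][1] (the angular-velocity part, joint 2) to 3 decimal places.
axis z_1 = (-0.7071,-0.7071,0.0000); lever o_n−o_1 = (-2.8284,0.0000,3.4641)
cross product → J_v[:, 1] = (-2.4495,2.4495,-2.0000)
J_ω[:, 1] = z_1
entry J[4][1] = -0.7071

-0.707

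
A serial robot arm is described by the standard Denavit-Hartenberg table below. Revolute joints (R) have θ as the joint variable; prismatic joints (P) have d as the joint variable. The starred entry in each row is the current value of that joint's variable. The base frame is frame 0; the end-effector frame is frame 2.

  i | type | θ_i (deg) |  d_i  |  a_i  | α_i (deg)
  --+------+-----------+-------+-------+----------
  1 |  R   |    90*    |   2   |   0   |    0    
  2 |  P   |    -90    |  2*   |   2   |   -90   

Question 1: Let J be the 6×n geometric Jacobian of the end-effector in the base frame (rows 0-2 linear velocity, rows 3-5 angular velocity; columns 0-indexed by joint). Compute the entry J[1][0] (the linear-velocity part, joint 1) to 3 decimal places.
axis z_0 = ẑ; lever o_n−o_0 = (2.0000,0.0000,4.0000)
cross product → J_v[:, 0] = (0.0000,2.0000,0.0000)
J_ω[:, 0] = z_0
entry J[1][0] = 2.0000

2.000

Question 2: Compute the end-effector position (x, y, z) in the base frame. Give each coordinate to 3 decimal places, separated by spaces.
2.000 0.000 4.000

after link 1: o_1 = (0.0000, 0.0000, 2.0000)
after link 2: o_2 = (2.0000, 0.0000, 4.0000)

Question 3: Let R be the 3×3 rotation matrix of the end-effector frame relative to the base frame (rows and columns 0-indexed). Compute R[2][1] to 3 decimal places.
-1.000

End-effector y-axis (col 1 of R) = (0.0000,0.0000,-1.0000)
R[2][1] = -1.0000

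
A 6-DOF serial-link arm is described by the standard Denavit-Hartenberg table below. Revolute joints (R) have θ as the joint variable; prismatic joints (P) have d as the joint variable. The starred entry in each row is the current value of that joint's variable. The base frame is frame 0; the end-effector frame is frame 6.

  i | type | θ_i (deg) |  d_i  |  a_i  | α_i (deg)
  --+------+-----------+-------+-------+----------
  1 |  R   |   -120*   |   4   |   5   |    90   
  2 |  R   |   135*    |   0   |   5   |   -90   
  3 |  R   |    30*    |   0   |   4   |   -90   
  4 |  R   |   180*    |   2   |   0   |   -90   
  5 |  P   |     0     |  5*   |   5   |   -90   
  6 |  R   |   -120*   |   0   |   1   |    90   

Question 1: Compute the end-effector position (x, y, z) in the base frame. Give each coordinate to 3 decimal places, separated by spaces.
after link 1: o_1 = (-2.5000, -4.3301, 4.0000)
after link 2: o_2 = (-0.7322, -1.2683, 7.5355)
after link 3: o_3 = (2.2246, -0.1469, 9.9850)
after link 4: o_4 = (3.3710, -1.6253, 9.2779)
after link 5: o_5 = (1.4428, 0.0349, 2.6805)
after link 6: o_6 = (2.1186, 0.7054, 2.3743)

2.119 0.705 2.374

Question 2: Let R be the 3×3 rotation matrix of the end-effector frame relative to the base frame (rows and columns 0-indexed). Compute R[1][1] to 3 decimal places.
0.739

End-effector y-axis (col 1 of R) = (-0.5732,0.7392,0.3536)
R[1][1] = 0.7392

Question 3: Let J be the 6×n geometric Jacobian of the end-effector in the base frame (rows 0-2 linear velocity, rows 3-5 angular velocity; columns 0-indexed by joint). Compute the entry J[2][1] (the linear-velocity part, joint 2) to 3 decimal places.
-6.670

axis z_1 = (-0.8660,0.5000,0.0000); lever o_n−o_1 = (4.6186,5.0355,-1.6257)
cross product → J_v[:, 1] = (-0.8128,-1.4079,-6.6701)
J_ω[:, 1] = z_1
entry J[2][1] = -6.6701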